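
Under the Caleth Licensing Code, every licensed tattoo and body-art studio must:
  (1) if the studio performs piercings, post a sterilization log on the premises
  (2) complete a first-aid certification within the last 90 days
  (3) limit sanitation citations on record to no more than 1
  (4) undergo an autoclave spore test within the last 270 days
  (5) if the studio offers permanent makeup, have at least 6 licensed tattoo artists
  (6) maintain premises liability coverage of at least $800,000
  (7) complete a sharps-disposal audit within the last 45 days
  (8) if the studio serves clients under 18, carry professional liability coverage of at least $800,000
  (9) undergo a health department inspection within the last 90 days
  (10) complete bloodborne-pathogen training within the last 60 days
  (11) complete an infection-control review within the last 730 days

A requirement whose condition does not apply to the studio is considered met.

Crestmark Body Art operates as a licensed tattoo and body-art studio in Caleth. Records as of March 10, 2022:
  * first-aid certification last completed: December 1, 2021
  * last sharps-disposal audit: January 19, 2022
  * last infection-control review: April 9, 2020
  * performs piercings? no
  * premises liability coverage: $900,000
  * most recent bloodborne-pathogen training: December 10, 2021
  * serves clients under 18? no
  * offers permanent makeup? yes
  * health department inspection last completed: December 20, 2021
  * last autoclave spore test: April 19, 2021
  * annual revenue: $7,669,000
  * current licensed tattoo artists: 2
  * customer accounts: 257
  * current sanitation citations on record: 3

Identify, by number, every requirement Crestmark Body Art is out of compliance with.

2, 3, 4, 5, 7, 10

1. condition 'performs piercings' does not hold → requirement n/a → met
2. first-aid certification 99 days ago vs limit 90 → not met
3. sanitation citations on record 3 > 1 → not met
4. autoclave spore test 325 days ago vs limit 270 → not met
5. condition 'offers permanent makeup' holds; licensed tattoo artists 2 < 6 → not met
6. premises liability coverage $900,000 ≥ $800,000 → met
7. sharps-disposal audit 50 days ago vs limit 45 → not met
8. condition 'serves clients under 18' does not hold → requirement n/a → met
9. health department inspection 80 days ago vs limit 90 → met
10. bloodborne-pathogen training 90 days ago vs limit 60 → not met
11. infection-control review 700 days ago vs limit 730 → met
Not met: 2, 3, 4, 5, 7, 10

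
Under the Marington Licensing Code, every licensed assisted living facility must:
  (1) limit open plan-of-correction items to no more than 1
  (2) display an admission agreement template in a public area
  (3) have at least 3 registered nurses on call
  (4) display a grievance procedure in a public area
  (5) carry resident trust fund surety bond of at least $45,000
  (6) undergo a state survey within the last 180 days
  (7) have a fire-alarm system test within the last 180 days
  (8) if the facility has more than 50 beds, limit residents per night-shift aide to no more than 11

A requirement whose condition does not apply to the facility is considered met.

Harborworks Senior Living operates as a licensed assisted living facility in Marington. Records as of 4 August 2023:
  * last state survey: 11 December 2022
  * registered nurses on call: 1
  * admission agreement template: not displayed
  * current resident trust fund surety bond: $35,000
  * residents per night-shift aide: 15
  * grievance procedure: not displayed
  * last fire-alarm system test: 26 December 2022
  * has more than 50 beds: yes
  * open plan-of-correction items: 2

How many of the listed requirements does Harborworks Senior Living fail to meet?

8

1. open plan-of-correction items 2 > 1 → not met
2. admission agreement template absent → not met
3. registered nurses on call 1 < 3 → not met
4. grievance procedure absent → not met
5. resident trust fund surety bond $35,000 < $45,000 → not met
6. state survey 236 days ago vs limit 180 → not met
7. fire-alarm system test 221 days ago vs limit 180 → not met
8. condition 'has more than 50 beds' holds; residents per night-shift aide 15 > 11 → not met
Not met: 8 of 8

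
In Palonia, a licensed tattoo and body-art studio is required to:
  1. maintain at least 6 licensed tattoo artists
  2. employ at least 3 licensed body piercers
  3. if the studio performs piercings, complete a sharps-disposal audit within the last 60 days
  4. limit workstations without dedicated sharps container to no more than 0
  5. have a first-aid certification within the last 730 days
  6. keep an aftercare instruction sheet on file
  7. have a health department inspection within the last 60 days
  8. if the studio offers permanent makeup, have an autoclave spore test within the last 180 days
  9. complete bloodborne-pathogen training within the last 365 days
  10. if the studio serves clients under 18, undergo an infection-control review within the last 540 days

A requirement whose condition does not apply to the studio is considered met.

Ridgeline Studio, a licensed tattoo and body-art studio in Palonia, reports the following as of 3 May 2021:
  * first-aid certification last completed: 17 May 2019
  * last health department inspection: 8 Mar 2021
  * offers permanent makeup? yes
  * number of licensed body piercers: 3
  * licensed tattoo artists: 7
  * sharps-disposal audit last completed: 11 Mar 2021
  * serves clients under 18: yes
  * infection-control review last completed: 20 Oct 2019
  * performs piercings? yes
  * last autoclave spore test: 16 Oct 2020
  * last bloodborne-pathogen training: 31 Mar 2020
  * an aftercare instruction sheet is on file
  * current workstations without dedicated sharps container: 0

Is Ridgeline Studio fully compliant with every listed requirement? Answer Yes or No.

1. licensed tattoo artists 7 ≥ 6 → met
2. licensed body piercers 3 ≥ 3 → met
3. condition 'performs piercings' holds; sharps-disposal audit 53 days ago vs limit 60 → met
4. workstations without dedicated sharps container 0 ≤ 0 → met
5. first-aid certification 717 days ago vs limit 730 → met
6. aftercare instruction sheet present → met
7. health department inspection 56 days ago vs limit 60 → met
8. condition 'offers permanent makeup' holds; autoclave spore test 199 days ago vs limit 180 → not met
9. bloodborne-pathogen training 398 days ago vs limit 365 → not met
10. condition 'serves clients under 18' holds; infection-control review 561 days ago vs limit 540 → not met
Not met: 8, 9, 10

No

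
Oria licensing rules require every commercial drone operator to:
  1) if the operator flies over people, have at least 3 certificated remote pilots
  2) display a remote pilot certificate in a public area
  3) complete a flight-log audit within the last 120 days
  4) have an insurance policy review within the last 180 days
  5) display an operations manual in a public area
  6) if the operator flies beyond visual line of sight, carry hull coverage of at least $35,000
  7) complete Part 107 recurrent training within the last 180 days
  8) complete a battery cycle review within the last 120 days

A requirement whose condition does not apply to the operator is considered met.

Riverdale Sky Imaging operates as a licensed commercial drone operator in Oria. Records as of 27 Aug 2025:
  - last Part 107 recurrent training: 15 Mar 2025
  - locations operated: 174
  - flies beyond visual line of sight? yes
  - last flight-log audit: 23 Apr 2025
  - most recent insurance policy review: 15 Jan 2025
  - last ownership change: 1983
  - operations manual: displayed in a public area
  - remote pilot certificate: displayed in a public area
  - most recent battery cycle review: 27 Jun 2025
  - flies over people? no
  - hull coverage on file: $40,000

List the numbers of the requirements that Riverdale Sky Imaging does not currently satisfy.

1. condition 'flies over people' does not hold → requirement n/a → met
2. remote pilot certificate present → met
3. flight-log audit 126 days ago vs limit 120 → not met
4. insurance policy review 224 days ago vs limit 180 → not met
5. operations manual present → met
6. condition 'flies beyond visual line of sight' holds; hull coverage $40,000 ≥ $35,000 → met
7. Part 107 recurrent training 165 days ago vs limit 180 → met
8. battery cycle review 61 days ago vs limit 120 → met
Not met: 3, 4

3, 4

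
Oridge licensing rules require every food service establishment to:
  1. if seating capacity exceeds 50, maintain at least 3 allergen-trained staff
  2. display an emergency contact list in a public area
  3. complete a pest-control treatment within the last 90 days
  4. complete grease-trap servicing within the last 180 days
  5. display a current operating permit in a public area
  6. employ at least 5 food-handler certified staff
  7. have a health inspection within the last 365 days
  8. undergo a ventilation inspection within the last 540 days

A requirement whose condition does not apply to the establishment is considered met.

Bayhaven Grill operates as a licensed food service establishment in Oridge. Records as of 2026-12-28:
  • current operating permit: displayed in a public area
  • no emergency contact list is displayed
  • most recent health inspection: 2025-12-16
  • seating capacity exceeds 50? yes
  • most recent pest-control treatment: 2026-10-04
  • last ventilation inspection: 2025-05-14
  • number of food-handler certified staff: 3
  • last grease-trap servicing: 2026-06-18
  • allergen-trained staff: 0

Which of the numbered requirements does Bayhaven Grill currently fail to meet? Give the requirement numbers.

1. condition 'seating capacity exceeds 50' holds; allergen-trained staff 0 < 3 → not met
2. emergency contact list absent → not met
3. pest-control treatment 85 days ago vs limit 90 → met
4. grease-trap servicing 193 days ago vs limit 180 → not met
5. current operating permit present → met
6. food-handler certified staff 3 < 5 → not met
7. health inspection 377 days ago vs limit 365 → not met
8. ventilation inspection 593 days ago vs limit 540 → not met
Not met: 1, 2, 4, 6, 7, 8

1, 2, 4, 6, 7, 8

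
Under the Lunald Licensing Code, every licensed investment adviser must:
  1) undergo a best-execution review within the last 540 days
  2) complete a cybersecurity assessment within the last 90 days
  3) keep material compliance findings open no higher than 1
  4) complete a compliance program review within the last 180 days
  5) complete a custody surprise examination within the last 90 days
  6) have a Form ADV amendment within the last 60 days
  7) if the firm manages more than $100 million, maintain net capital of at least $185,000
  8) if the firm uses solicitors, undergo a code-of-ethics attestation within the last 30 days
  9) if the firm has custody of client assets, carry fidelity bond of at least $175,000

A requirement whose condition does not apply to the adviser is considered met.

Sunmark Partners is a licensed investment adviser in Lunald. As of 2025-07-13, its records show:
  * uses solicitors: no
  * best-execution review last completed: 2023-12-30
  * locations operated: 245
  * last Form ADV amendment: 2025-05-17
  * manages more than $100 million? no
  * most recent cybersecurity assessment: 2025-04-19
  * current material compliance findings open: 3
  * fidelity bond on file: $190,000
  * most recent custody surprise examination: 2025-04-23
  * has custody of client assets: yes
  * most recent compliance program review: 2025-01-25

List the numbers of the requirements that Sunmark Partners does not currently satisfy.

1, 3

1. best-execution review 561 days ago vs limit 540 → not met
2. cybersecurity assessment 85 days ago vs limit 90 → met
3. material compliance findings open 3 > 1 → not met
4. compliance program review 169 days ago vs limit 180 → met
5. custody surprise examination 81 days ago vs limit 90 → met
6. Form ADV amendment 57 days ago vs limit 60 → met
7. condition 'manages more than $100 million' does not hold → requirement n/a → met
8. condition 'uses solicitors' does not hold → requirement n/a → met
9. condition 'has custody of client assets' holds; fidelity bond $190,000 ≥ $175,000 → met
Not met: 1, 3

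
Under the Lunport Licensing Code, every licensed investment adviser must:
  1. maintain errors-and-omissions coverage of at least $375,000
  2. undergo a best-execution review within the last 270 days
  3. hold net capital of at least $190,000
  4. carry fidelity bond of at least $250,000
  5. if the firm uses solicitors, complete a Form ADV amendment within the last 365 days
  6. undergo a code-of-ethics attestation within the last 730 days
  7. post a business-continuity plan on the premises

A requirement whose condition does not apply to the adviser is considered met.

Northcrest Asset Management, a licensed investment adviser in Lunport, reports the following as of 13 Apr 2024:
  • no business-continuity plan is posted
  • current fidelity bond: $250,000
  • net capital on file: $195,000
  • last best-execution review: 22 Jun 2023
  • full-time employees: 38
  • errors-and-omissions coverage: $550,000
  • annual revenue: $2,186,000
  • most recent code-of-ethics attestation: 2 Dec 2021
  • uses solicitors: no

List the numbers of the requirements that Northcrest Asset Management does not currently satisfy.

1. errors-and-omissions coverage $550,000 ≥ $375,000 → met
2. best-execution review 296 days ago vs limit 270 → not met
3. net capital $195,000 ≥ $190,000 → met
4. fidelity bond $250,000 ≥ $250,000 → met
5. condition 'uses solicitors' does not hold → requirement n/a → met
6. code-of-ethics attestation 863 days ago vs limit 730 → not met
7. business-continuity plan absent → not met
Not met: 2, 6, 7

2, 6, 7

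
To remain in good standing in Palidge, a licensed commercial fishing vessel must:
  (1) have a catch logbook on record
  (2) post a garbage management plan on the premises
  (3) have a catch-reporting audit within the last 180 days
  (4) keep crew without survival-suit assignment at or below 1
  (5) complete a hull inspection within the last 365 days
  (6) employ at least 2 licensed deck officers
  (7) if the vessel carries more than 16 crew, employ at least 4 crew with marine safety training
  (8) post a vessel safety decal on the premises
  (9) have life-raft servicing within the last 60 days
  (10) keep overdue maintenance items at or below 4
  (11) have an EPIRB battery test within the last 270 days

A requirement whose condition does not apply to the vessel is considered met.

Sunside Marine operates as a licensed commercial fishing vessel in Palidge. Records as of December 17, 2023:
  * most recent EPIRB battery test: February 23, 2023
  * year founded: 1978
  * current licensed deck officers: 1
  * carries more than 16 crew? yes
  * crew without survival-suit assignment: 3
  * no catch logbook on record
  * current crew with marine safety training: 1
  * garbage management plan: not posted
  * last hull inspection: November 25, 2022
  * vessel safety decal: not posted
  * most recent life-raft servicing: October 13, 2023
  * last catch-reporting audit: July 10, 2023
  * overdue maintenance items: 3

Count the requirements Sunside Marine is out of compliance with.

1. catch logbook absent → not met
2. garbage management plan absent → not met
3. catch-reporting audit 160 days ago vs limit 180 → met
4. crew without survival-suit assignment 3 > 1 → not met
5. hull inspection 387 days ago vs limit 365 → not met
6. licensed deck officers 1 < 2 → not met
7. condition 'carries more than 16 crew' holds; crew with marine safety training 1 < 4 → not met
8. vessel safety decal absent → not met
9. life-raft servicing 65 days ago vs limit 60 → not met
10. overdue maintenance items 3 ≤ 4 → met
11. EPIRB battery test 297 days ago vs limit 270 → not met
Not met: 9 of 11

9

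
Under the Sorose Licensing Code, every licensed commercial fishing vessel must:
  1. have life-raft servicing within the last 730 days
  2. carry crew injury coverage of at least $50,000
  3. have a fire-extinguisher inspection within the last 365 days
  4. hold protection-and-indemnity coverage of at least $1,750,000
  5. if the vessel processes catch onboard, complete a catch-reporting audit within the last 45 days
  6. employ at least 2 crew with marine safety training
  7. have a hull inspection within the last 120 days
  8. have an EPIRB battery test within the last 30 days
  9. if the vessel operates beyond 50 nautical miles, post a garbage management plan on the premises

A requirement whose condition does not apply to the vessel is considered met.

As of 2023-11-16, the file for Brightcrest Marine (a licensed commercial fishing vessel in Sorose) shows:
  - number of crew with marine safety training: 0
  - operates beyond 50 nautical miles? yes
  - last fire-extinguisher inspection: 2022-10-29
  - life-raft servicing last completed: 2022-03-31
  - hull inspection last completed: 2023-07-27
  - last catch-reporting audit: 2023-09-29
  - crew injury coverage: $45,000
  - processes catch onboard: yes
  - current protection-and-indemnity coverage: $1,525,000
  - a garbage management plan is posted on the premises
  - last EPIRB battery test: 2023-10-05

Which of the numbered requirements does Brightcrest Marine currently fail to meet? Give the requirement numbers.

2, 3, 4, 5, 6, 8

1. life-raft servicing 595 days ago vs limit 730 → met
2. crew injury coverage $45,000 < $50,000 → not met
3. fire-extinguisher inspection 383 days ago vs limit 365 → not met
4. protection-and-indemnity coverage $1,525,000 < $1,750,000 → not met
5. condition 'processes catch onboard' holds; catch-reporting audit 48 days ago vs limit 45 → not met
6. crew with marine safety training 0 < 2 → not met
7. hull inspection 112 days ago vs limit 120 → met
8. EPIRB battery test 42 days ago vs limit 30 → not met
9. condition 'operates beyond 50 nautical miles' holds; garbage management plan present → met
Not met: 2, 3, 4, 5, 6, 8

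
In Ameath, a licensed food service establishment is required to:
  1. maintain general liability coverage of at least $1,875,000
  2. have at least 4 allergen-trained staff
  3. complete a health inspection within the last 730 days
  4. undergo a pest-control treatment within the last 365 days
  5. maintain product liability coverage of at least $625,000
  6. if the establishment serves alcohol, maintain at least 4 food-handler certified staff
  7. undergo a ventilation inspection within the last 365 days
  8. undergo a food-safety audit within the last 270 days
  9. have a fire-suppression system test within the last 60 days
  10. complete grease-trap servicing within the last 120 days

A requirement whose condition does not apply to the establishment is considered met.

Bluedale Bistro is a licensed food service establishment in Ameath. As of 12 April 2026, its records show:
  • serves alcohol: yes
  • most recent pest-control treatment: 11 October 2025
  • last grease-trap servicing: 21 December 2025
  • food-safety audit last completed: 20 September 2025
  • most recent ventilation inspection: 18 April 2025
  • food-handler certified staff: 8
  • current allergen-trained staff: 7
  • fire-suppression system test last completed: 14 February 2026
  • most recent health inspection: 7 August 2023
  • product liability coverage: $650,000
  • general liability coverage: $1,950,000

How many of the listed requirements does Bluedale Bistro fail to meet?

1. general liability coverage $1,950,000 ≥ $1,875,000 → met
2. allergen-trained staff 7 ≥ 4 → met
3. health inspection 979 days ago vs limit 730 → not met
4. pest-control treatment 183 days ago vs limit 365 → met
5. product liability coverage $650,000 ≥ $625,000 → met
6. condition 'serves alcohol' holds; food-handler certified staff 8 ≥ 4 → met
7. ventilation inspection 359 days ago vs limit 365 → met
8. food-safety audit 204 days ago vs limit 270 → met
9. fire-suppression system test 57 days ago vs limit 60 → met
10. grease-trap servicing 112 days ago vs limit 120 → met
Not met: 1 of 10

1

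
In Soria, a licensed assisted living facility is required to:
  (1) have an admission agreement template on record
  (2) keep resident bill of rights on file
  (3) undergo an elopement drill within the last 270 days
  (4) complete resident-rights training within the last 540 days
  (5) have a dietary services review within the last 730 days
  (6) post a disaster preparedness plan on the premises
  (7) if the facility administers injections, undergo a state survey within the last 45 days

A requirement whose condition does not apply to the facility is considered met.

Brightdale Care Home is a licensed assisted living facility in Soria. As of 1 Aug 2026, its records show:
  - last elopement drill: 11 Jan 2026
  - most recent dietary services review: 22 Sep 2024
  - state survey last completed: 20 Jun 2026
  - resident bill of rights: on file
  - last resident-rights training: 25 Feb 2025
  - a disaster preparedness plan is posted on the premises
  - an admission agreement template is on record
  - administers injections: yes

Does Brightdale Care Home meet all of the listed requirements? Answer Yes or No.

Yes

1. admission agreement template present → met
2. resident bill of rights present → met
3. elopement drill 202 days ago vs limit 270 → met
4. resident-rights training 522 days ago vs limit 540 → met
5. dietary services review 678 days ago vs limit 730 → met
6. disaster preparedness plan present → met
7. condition 'administers injections' holds; state survey 42 days ago vs limit 45 → met
All met.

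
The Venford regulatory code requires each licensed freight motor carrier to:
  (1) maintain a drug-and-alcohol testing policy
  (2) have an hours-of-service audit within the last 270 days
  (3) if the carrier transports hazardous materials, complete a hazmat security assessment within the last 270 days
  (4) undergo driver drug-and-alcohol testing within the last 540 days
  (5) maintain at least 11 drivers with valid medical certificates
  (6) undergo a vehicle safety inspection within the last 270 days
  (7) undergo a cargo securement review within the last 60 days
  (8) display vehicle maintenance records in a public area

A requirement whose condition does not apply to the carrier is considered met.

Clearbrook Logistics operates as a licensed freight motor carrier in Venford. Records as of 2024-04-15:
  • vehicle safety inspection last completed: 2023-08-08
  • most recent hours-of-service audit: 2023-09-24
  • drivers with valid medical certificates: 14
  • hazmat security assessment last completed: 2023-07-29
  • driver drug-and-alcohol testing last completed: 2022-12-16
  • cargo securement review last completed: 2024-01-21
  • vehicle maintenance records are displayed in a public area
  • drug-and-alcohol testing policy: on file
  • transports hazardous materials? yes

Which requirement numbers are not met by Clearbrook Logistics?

7

1. drug-and-alcohol testing policy present → met
2. hours-of-service audit 204 days ago vs limit 270 → met
3. condition 'transports hazardous materials' holds; hazmat security assessment 261 days ago vs limit 270 → met
4. driver drug-and-alcohol testing 486 days ago vs limit 540 → met
5. drivers with valid medical certificates 14 ≥ 11 → met
6. vehicle safety inspection 251 days ago vs limit 270 → met
7. cargo securement review 85 days ago vs limit 60 → not met
8. vehicle maintenance records present → met
Not met: 7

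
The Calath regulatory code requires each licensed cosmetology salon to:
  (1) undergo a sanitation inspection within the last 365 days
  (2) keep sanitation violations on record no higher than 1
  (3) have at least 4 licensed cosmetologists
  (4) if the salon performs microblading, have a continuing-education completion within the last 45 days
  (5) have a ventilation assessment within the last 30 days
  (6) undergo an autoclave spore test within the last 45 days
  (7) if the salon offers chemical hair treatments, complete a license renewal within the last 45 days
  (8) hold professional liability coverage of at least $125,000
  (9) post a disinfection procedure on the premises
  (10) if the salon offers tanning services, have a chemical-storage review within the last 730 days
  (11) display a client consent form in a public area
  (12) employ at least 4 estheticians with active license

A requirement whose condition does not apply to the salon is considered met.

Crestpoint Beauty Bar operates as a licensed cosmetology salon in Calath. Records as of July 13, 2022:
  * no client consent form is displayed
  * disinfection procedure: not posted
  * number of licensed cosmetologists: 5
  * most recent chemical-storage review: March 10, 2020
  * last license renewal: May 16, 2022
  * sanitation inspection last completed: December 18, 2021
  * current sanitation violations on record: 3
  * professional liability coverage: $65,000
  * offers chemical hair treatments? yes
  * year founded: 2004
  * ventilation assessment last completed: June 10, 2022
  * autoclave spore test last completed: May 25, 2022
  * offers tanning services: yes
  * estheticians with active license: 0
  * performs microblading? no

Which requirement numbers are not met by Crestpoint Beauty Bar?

1. sanitation inspection 207 days ago vs limit 365 → met
2. sanitation violations on record 3 > 1 → not met
3. licensed cosmetologists 5 ≥ 4 → met
4. condition 'performs microblading' does not hold → requirement n/a → met
5. ventilation assessment 33 days ago vs limit 30 → not met
6. autoclave spore test 49 days ago vs limit 45 → not met
7. condition 'offers chemical hair treatments' holds; license renewal 58 days ago vs limit 45 → not met
8. professional liability coverage $65,000 < $125,000 → not met
9. disinfection procedure absent → not met
10. condition 'offers tanning services' holds; chemical-storage review 855 days ago vs limit 730 → not met
11. client consent form absent → not met
12. estheticians with active license 0 < 4 → not met
Not met: 2, 5, 6, 7, 8, 9, 10, 11, 12

2, 5, 6, 7, 8, 9, 10, 11, 12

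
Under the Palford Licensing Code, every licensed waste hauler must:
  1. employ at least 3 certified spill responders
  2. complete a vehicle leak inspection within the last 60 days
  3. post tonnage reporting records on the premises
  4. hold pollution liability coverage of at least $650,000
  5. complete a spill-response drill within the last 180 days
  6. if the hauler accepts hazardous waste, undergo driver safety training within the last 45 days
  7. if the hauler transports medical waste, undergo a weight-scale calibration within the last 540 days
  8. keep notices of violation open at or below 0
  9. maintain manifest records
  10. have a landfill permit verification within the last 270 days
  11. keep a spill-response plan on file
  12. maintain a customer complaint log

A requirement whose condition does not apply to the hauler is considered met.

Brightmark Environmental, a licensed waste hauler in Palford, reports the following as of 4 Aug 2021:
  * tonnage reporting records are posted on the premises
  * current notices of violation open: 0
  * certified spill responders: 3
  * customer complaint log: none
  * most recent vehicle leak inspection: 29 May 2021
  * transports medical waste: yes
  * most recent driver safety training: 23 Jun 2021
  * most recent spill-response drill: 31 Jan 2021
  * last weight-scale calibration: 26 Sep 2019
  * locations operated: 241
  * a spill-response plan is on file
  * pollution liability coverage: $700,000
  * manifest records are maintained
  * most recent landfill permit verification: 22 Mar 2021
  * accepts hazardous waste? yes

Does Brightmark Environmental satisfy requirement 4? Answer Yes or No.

4. pollution liability coverage $700,000 ≥ $650,000 → met

Yes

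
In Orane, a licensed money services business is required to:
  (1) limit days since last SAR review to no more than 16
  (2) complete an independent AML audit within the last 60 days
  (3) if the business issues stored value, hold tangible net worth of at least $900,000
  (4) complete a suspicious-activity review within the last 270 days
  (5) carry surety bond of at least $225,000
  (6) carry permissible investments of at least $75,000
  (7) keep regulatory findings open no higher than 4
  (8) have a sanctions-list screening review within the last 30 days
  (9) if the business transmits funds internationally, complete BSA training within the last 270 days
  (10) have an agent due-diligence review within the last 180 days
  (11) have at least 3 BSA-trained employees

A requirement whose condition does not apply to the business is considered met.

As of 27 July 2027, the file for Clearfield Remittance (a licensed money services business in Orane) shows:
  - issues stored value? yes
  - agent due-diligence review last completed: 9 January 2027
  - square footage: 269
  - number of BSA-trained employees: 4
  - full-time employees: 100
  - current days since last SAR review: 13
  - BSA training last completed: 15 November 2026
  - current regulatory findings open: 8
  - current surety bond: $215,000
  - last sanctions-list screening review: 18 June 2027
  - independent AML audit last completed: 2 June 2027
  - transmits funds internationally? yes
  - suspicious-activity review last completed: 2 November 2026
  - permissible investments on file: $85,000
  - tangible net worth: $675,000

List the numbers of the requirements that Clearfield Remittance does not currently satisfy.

3, 5, 7, 8, 10

1. days since last SAR review 13 ≤ 16 → met
2. independent AML audit 55 days ago vs limit 60 → met
3. condition 'issues stored value' holds; tangible net worth $675,000 < $900,000 → not met
4. suspicious-activity review 267 days ago vs limit 270 → met
5. surety bond $215,000 < $225,000 → not met
6. permissible investments $85,000 ≥ $75,000 → met
7. regulatory findings open 8 > 4 → not met
8. sanctions-list screening review 39 days ago vs limit 30 → not met
9. condition 'transmits funds internationally' holds; BSA training 254 days ago vs limit 270 → met
10. agent due-diligence review 199 days ago vs limit 180 → not met
11. BSA-trained employees 4 ≥ 3 → met
Not met: 3, 5, 7, 8, 10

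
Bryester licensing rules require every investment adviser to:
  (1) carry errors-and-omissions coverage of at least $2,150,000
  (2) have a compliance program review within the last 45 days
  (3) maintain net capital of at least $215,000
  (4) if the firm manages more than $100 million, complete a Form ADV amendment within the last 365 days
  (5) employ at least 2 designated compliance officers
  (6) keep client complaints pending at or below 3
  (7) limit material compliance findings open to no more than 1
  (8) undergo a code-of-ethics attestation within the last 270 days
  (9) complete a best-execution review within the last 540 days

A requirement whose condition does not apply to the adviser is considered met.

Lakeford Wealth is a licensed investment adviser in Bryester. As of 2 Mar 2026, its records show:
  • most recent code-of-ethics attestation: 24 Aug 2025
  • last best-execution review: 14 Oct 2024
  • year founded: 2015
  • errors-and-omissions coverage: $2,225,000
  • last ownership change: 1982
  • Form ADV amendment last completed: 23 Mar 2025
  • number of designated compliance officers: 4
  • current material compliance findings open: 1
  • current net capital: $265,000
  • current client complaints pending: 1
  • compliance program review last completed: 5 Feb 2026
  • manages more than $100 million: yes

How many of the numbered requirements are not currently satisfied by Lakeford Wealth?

0

1. errors-and-omissions coverage $2,225,000 ≥ $2,150,000 → met
2. compliance program review 25 days ago vs limit 45 → met
3. net capital $265,000 ≥ $215,000 → met
4. condition 'manages more than $100 million' holds; Form ADV amendment 344 days ago vs limit 365 → met
5. designated compliance officers 4 ≥ 2 → met
6. client complaints pending 1 ≤ 3 → met
7. material compliance findings open 1 ≤ 1 → met
8. code-of-ethics attestation 190 days ago vs limit 270 → met
9. best-execution review 504 days ago vs limit 540 → met
Not met: 0 of 9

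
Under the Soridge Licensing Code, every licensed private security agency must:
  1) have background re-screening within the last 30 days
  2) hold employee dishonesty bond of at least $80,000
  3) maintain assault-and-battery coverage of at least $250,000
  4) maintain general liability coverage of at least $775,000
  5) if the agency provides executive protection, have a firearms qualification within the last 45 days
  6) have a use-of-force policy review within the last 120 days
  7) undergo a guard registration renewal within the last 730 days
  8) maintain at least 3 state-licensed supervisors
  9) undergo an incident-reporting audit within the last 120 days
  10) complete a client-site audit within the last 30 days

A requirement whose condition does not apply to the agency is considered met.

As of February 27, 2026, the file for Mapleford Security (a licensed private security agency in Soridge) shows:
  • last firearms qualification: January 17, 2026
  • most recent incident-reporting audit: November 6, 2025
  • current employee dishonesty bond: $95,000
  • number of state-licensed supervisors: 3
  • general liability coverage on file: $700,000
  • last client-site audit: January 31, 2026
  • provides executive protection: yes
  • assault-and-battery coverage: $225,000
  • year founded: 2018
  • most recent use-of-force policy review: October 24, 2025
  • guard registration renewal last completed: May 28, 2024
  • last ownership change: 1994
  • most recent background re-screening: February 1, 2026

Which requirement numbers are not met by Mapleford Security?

1. background re-screening 26 days ago vs limit 30 → met
2. employee dishonesty bond $95,000 ≥ $80,000 → met
3. assault-and-battery coverage $225,000 < $250,000 → not met
4. general liability coverage $700,000 < $775,000 → not met
5. condition 'provides executive protection' holds; firearms qualification 41 days ago vs limit 45 → met
6. use-of-force policy review 126 days ago vs limit 120 → not met
7. guard registration renewal 640 days ago vs limit 730 → met
8. state-licensed supervisors 3 ≥ 3 → met
9. incident-reporting audit 113 days ago vs limit 120 → met
10. client-site audit 27 days ago vs limit 30 → met
Not met: 3, 4, 6

3, 4, 6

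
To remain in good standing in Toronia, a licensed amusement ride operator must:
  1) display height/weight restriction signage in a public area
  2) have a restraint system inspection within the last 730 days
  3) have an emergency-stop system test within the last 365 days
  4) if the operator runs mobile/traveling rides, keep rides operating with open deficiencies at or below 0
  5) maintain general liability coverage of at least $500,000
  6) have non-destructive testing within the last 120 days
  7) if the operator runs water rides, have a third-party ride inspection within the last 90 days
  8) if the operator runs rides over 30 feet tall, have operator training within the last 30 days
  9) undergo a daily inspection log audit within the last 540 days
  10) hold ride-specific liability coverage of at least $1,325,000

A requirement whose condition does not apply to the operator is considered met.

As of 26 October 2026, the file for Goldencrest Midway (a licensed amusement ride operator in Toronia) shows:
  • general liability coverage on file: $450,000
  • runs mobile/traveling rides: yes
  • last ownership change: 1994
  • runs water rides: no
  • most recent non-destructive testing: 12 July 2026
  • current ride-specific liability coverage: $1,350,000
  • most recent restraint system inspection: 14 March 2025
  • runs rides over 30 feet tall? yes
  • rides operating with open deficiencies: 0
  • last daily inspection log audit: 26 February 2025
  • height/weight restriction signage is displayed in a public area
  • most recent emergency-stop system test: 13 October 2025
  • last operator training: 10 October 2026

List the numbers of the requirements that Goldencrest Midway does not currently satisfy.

3, 5, 9

1. height/weight restriction signage present → met
2. restraint system inspection 591 days ago vs limit 730 → met
3. emergency-stop system test 378 days ago vs limit 365 → not met
4. condition 'runs mobile/traveling rides' holds; rides operating with open deficiencies 0 ≤ 0 → met
5. general liability coverage $450,000 < $500,000 → not met
6. non-destructive testing 106 days ago vs limit 120 → met
7. condition 'runs water rides' does not hold → requirement n/a → met
8. condition 'runs rides over 30 feet tall' holds; operator training 16 days ago vs limit 30 → met
9. daily inspection log audit 607 days ago vs limit 540 → not met
10. ride-specific liability coverage $1,350,000 ≥ $1,325,000 → met
Not met: 3, 5, 9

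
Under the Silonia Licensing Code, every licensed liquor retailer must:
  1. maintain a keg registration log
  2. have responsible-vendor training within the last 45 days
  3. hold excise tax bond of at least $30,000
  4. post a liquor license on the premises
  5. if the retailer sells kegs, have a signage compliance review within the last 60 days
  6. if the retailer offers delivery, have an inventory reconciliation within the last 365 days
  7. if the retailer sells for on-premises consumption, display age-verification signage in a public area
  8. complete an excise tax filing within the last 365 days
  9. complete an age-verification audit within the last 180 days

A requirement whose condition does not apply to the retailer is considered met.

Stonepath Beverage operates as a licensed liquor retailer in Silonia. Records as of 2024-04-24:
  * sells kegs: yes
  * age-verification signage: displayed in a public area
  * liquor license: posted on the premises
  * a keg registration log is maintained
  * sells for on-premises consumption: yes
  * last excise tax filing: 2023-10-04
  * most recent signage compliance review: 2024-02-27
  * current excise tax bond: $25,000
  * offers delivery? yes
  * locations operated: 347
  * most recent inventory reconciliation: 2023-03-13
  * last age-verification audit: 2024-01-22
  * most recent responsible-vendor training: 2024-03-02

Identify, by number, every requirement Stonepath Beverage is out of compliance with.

2, 3, 6

1. keg registration log present → met
2. responsible-vendor training 53 days ago vs limit 45 → not met
3. excise tax bond $25,000 < $30,000 → not met
4. liquor license present → met
5. condition 'sells kegs' holds; signage compliance review 57 days ago vs limit 60 → met
6. condition 'offers delivery' holds; inventory reconciliation 408 days ago vs limit 365 → not met
7. condition 'sells for on-premises consumption' holds; age-verification signage present → met
8. excise tax filing 203 days ago vs limit 365 → met
9. age-verification audit 93 days ago vs limit 180 → met
Not met: 2, 3, 6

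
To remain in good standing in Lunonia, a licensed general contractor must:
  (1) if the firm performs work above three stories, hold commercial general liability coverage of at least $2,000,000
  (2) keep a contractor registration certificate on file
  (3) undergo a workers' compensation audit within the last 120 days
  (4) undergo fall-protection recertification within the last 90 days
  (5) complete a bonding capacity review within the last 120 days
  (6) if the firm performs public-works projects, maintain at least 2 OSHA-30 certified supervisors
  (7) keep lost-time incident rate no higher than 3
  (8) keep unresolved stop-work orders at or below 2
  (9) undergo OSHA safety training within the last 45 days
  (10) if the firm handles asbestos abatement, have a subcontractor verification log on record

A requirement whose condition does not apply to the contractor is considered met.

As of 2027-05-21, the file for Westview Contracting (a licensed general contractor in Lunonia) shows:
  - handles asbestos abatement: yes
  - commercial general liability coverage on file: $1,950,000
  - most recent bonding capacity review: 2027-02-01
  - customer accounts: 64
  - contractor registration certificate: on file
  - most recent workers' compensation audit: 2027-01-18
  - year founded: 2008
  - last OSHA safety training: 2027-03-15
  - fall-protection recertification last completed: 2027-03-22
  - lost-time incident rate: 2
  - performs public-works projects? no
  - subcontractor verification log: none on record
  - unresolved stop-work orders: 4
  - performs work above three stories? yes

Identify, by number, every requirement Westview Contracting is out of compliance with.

1, 3, 8, 9, 10

1. condition 'performs work above three stories' holds; commercial general liability coverage $1,950,000 < $2,000,000 → not met
2. contractor registration certificate present → met
3. workers' compensation audit 123 days ago vs limit 120 → not met
4. fall-protection recertification 60 days ago vs limit 90 → met
5. bonding capacity review 109 days ago vs limit 120 → met
6. condition 'performs public-works projects' does not hold → requirement n/a → met
7. lost-time incident rate 2 ≤ 3 → met
8. unresolved stop-work orders 4 > 2 → not met
9. OSHA safety training 67 days ago vs limit 45 → not met
10. condition 'handles asbestos abatement' holds; subcontractor verification log absent → not met
Not met: 1, 3, 8, 9, 10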